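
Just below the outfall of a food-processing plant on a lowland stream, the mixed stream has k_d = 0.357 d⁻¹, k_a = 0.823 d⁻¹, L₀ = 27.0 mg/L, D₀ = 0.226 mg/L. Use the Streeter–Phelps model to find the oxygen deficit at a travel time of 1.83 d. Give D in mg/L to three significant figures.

k_d L₀/(k_a−k_d) = 0.357×27.0/(0.823−0.357) = 9.639/0.4660 = 20.68 mg/L.
e^(−k_d t) = e^(−0.357×1.830) = 0.5203; e^(−k_a t) = e^(−0.823×1.830) = 0.2218.
D = 20.68 × (0.5203 − 0.2218) + 0.226 × 0.2218 = 6.175 + 0.05012 = 6.225 mg/L.

D ≈ 6.23 mg/L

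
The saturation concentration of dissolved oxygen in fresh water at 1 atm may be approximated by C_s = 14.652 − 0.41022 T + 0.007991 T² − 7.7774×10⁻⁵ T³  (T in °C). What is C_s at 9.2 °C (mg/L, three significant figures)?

C_s = 14.652 − 0.41022×9.2 + 0.007991×9.2² − 7.7774×10⁻⁵×9.2³ = 11.49 mg/L.

C_s ≈ 11.5 mg/L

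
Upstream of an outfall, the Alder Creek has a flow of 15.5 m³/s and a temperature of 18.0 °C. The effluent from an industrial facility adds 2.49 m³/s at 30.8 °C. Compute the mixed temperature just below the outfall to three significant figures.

Flow-weighted mixing: C = (Q_r C_r + Q_w C_w)/(Q_r + Q_w)
= (15.5×18.0 + 2.49×30.8)/(15.5 + 2.49) = 355.7/17.99 = 19.77 °C.

19.8 °C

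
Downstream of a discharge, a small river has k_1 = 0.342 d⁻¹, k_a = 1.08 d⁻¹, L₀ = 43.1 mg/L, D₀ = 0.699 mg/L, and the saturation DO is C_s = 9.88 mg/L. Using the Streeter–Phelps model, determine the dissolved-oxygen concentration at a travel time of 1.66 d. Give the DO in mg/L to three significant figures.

k_1 L₀/(k_a−k_1) = 0.342×43.1/(1.08−0.342) = 14.74/0.7380 = 19.97 mg/L.
e^(−k_1 t) = e^(−0.342×1.660) = 0.5668; e^(−k_a t) = e^(−1.08×1.660) = 0.1665.
D = 19.97 × (0.5668 − 0.1665) + 0.699 × 0.1665 = 7.996 + 0.1164 = 8.112 mg/L.
DO = C_s − D = 9.88 − 8.112 = 1.768 mg/L.

DO ≈ 1.77 mg/L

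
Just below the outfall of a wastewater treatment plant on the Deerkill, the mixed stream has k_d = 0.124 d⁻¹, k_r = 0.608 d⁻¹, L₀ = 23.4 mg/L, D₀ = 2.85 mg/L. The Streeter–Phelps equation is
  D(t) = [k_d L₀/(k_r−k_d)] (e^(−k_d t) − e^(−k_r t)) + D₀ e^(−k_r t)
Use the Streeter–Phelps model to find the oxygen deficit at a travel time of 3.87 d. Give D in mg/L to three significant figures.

D ≈ 3.41 mg/L

k_d L₀/(k_r−k_d) = 0.124×23.4/(0.608−0.124) = 2.902/0.4840 = 5.995 mg/L.
e^(−k_d t) = e^(−0.124×3.870) = 0.6189; e^(−k_r t) = e^(−0.608×3.870) = 0.09509.
D = 5.995 × (0.6189 − 0.09509) + 2.85 × 0.09509 = 3.140 + 0.2710 = 3.411 mg/L.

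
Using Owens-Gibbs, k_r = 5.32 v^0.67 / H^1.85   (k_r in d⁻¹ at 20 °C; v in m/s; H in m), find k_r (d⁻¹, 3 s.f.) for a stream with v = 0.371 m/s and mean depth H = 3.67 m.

k_r ≈ 0.247 d⁻¹

k_r = 5.32 × 0.371^0.67 / 3.67^1.85 = 5.32 × 0.5146 / 11.08 = 0.2470 d⁻¹.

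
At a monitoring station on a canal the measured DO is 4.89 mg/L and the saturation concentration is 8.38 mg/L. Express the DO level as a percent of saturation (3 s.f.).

% saturation = C/C_s × 100 = 4.89/8.38 × 100 = 58.4 %.

58.4 % saturation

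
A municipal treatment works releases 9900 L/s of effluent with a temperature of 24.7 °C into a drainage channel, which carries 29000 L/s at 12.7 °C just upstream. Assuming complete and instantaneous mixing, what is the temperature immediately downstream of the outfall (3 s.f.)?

15.8 °C

Flow-weighted mixing: C = (Q_r C_r + Q_w C_w)/(Q_r + Q_w)
= (29000×12.7 + 9900×24.7)/(29000 + 9900) = 612800/38900 = 15.75 °C.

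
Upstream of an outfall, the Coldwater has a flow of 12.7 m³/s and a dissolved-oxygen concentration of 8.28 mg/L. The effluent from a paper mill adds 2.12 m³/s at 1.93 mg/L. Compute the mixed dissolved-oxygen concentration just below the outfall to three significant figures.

Flow-weighted mixing: C = (Q_r C_r + Q_w C_w)/(Q_r + Q_w)
= (12.7×8.28 + 2.12×1.93)/(12.7 + 2.12) = 109.2/14.82 = 7.372 mg/L.

7.37 mg/L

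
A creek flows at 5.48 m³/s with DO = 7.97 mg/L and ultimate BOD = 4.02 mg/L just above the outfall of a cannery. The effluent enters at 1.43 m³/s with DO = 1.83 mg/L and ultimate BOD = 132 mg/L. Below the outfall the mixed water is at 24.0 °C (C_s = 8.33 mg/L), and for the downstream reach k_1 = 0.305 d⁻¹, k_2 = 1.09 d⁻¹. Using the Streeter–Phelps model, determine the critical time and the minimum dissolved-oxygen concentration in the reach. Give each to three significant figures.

t_c ≈ 1.43 d; minimum DO ≈ 2.82 mg/L

Mixed DO = (5.48×7.97 + 1.43×1.83)/(5.48+1.43) = 46.29/6.910 = 6.699 mg/L.
Mixed L₀ = (5.48×4.02 + 1.43×132)/(6.910) = 210.8/6.910 = 30.51 mg/L.
Initial deficit D₀ = C_s − DO₀ = 8.33 − 6.699 = 1.631 mg/L.
t_c = (1/0.7850) ln[(1.09/0.305)(1 − 1.631×0.7850/(0.305×30.51))] = 1.274 × ln(3.082) = 1.434 d.
D_c = (0.305/1.09) × 30.51 × e^(−0.305×1.434) = 0.2798 × 30.51 × 0.6458 = 5.512 mg/L.
Minimum DO = 8.33 − 5.512 = 2.818 mg/L.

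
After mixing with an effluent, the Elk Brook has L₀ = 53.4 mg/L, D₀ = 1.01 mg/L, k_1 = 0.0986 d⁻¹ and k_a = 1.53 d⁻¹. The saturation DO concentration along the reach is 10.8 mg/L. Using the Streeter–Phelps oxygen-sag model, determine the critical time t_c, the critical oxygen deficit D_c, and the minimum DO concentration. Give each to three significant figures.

At the critical point dD/dt = 0, so k_1 L₀ e^(−k_1 t) = k_a D. Substituting D(t) from the Streeter–Phelps equation and solving for t gives
t_c = ln[(k_a/k_1)(1 − D₀(k_a−k_1)/(k_1 L₀))] / (k_a−k_1).
Here k_a−k_1 = 1.431 d⁻¹ and 1 − D₀(k_a−k_1)/(k_1 L₀) = 1 − 1.01×1.431/(0.0986×53.4) = 0.7254, so
t_c = ln(15.52 × 0.7254) / 1.431 = 2.421 / 1.431 = 1.691 d.
D_c = (k_1/k_a) L₀ e^(−k_1 t_c) = (0.0986/1.53) × 53.4 × e^(−0.0986×1.691) = 0.06444 × 53.4 × 0.8464 = 2.913 mg/L.
Minimum DO = C_s − D_c = 10.8 − 2.913 = 7.887 mg/L.

t_c ≈ 1.69 d; D_c ≈ 2.91 mg/L; min DO ≈ 7.89 mg/L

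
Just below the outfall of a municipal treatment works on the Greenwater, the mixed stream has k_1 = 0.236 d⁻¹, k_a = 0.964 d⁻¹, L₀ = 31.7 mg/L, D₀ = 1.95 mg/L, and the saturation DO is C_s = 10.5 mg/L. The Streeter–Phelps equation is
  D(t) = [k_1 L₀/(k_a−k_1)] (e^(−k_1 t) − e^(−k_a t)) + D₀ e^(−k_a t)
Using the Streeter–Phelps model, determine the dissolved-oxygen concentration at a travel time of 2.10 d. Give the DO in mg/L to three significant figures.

DO ≈ 5.34 mg/L

k_1 L₀/(k_a−k_1) = 0.236×31.7/(0.964−0.236) = 7.481/0.7280 = 10.28 mg/L.
e^(−k_1 t) = e^(−0.236×2.100) = 0.6092; e^(−k_a t) = e^(−0.964×2.100) = 0.1321.
D = 10.28 × (0.6092 − 0.1321) + 1.95 × 0.1321 = 4.903 + 0.2575 = 5.161 mg/L.
DO = C_s − D = 10.5 − 5.161 = 5.339 mg/L.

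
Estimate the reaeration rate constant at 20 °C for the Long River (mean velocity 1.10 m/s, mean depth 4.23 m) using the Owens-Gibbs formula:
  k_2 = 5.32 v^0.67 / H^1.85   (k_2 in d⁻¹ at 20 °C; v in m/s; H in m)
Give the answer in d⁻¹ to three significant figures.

k_2 = 5.32 × 1.10^0.67 / 4.23^1.85 = 5.32 × 1.066 / 14.41 = 0.3935 d⁻¹.

k_2 ≈ 0.393 d⁻¹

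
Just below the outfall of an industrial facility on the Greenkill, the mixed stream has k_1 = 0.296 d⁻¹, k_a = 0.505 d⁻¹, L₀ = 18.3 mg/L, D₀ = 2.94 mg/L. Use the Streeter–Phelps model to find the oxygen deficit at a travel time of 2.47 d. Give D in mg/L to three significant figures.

k_1 L₀/(k_a−k_1) = 0.296×18.3/(0.505−0.296) = 5.417/0.2090 = 25.92 mg/L.
e^(−k_1 t) = e^(−0.296×2.470) = 0.4814; e^(−k_a t) = e^(−0.505×2.470) = 0.2873.
D = 25.92 × (0.4814 − 0.2873) + 2.94 × 0.2873 = 5.031 + 0.8446 = 5.875 mg/L.

D ≈ 5.88 mg/L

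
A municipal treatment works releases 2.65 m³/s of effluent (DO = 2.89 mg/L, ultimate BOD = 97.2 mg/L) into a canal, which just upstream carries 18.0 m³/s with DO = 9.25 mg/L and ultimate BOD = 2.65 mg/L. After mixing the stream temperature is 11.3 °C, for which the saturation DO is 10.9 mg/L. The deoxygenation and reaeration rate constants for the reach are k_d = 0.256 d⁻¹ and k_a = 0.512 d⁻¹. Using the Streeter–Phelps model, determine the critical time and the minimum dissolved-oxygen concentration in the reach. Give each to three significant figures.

Mixed DO = (18.0×9.25 + 2.65×2.89)/(18.0+2.65) = 174.2/20.65 = 8.434 mg/L.
Mixed L₀ = (18.0×2.65 + 2.65×97.2)/(20.65) = 305.3/20.65 = 14.78 mg/L.
Initial deficit D₀ = C_s − DO₀ = 10.9 − 8.434 = 2.466 mg/L.
t_c = (1/0.2560) ln[(0.512/0.256)(1 − 2.466×0.2560/(0.256×14.78))] = 3.906 × ln(1.666) = 1.995 d.
D_c = (0.256/0.512) × 14.78 × e^(−0.256×1.995) = 0.5000 × 14.78 × 0.6001 = 4.436 mg/L.
Minimum DO = 10.9 − 4.436 = 6.464 mg/L.

t_c ≈ 1.99 d; minimum DO ≈ 6.46 mg/L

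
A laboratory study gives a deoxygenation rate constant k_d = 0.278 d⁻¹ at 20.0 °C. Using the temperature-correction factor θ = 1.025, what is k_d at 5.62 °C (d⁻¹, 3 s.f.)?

k_d(T₂) = k_d(T₁) · θ^(T₂−T₁) = 0.278 × 1.025^(5.62−20.0)
= 0.278 × 1.025^-14.4 = 0.278 × 0.7011 = 0.1949 d⁻¹.

k_d ≈ 0.195 d⁻¹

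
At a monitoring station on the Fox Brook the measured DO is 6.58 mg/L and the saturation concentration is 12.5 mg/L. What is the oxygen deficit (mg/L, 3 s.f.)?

D ≈ 5.92 mg/L

D = C_s − C = 12.5 − 6.58 = 5.92 mg/L.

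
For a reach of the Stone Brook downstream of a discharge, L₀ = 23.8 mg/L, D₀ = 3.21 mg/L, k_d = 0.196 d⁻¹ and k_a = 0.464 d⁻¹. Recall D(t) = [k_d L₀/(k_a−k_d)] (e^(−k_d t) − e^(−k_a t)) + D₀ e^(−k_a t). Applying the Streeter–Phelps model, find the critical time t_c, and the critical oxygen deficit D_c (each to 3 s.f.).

t_c ≈ 2.45 d; D_c ≈ 6.21 mg/L

At the critical point dD/dt = 0, so k_d L₀ e^(−k_d t) = k_a D. Substituting D(t) from the Streeter–Phelps equation and solving for t gives
t_c = ln[(k_a/k_d)(1 − D₀(k_a−k_d)/(k_d L₀))] / (k_a−k_d).
Here k_a−k_d = 0.2680 d⁻¹ and 1 − D₀(k_a−k_d)/(k_d L₀) = 1 − 3.21×0.2680/(0.196×23.8) = 0.8156, so
t_c = ln(2.367 × 0.8156) / 0.2680 = 0.6579 / 0.2680 = 2.455 d.
L(t_c) = L₀ e^(−k_d t_c) = 23.8 × 0.6181 = 14.71 mg/L, and at the critical point k_a D_c = k_d L, so D_c = (0.196/0.464) × 14.71 = 6.214 mg/L.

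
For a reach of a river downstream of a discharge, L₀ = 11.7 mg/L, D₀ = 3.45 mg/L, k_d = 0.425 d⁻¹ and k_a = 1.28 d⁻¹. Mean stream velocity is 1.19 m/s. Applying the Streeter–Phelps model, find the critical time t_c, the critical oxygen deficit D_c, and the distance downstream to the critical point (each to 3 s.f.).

t_c = [1/(k_a−k_d)] ln[(k_a/k_d)(1 − D₀(k_a−k_d)/(k_d L₀))]
= [1/(1.28−0.425)] ln[(1.28/0.425)(1 − 3.45×0.8550/(0.425×11.7))]
= (1/0.8550) ln[3.012 × 0.4068] = 1.170 × ln(1.225) = 1.170 × 0.2031 = 0.2375 d.
D_c = (k_d/k_a) L₀ e^(−k_d t_c) = (0.425/1.28) × 11.7 × e^(−0.425×0.2375) = 0.3320 × 11.7 × 0.9040 = 3.512 mg/L.
x_c = v t_c = 1.19 m/s × 0.2375 d × 86400 s/d = 24420 m ≈ 24.4 km.

t_c ≈ 0.237 d; D_c ≈ 3.51 mg/L; x_c ≈ 24.4 km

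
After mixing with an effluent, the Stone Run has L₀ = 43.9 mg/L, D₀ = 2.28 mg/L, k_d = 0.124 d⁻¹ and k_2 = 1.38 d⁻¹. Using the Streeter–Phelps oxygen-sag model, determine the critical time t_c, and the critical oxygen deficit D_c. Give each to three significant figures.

t_c ≈ 1.32 d; D_c ≈ 3.35 mg/L

With k_2/k_d = 11.13 and 1 − D₀(k_2−k_d)/(k_d L₀) = 0.4739,
t_c = ln(11.13 × 0.4739) / (1.38 − 0.124) = ln(5.274) / 1.256 = 1.663/1.256 = 1.324 d.
D_c = (k_d/k_2) L₀ e^(−k_d t_c) = (0.124/1.38) × 43.9 × e^(−0.124×1.324) = 0.08986 × 43.9 × 0.8486 = 3.347 mg/L.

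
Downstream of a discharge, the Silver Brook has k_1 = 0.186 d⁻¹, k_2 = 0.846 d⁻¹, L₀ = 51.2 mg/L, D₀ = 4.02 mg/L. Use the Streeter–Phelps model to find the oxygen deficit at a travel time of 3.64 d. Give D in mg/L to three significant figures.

D ≈ 6.85 mg/L

k_1 L₀/(k_2−k_1) = 0.186×51.2/(0.846−0.186) = 9.523/0.6600 = 14.43 mg/L.
e^(−k_1 t) = e^(−0.186×3.640) = 0.5081; e^(−k_2 t) = e^(−0.846×3.640) = 0.04599.
D = 14.43 × (0.5081 − 0.04599) + 4.02 × 0.04599 = 6.668 + 0.1849 = 6.853 mg/L.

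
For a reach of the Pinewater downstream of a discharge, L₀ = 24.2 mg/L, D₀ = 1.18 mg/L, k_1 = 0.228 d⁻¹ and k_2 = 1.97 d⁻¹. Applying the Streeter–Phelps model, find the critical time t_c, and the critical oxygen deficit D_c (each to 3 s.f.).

t_c ≈ 0.970 d; D_c ≈ 2.24 mg/L

t_c = [1/(k_2−k_1)] ln[(k_2/k_1)(1 − D₀(k_2−k_1)/(k_1 L₀))]
= [1/(1.97−0.228)] ln[(1.97/0.228)(1 − 1.18×1.742/(0.228×24.2))]
= (1/1.742) ln[8.640 × 0.6275] = 0.5741 × ln(5.421) = 0.5741 × 1.690 = 0.9704 d.
D_c = (k_1/k_2) L₀ e^(−k_1 t_c) = (0.228/1.97) × 24.2 × e^(−0.228×0.9704) = 0.1157 × 24.2 × 0.8015 = 2.245 mg/L.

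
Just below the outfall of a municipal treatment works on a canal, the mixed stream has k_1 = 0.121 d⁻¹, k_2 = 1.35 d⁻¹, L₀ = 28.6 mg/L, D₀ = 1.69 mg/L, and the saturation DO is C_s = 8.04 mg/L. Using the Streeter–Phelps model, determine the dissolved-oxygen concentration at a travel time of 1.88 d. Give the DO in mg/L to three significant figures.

k_1 L₀/(k_2−k_1) = 0.121×28.6/(1.35−0.121) = 3.461/1.229 = 2.816 mg/L.
e^(−k_1 t) = e^(−0.121×1.880) = 0.7965; e^(−k_2 t) = e^(−1.35×1.880) = 0.07902.
D = 2.816 × (0.7965 − 0.07902) + 1.69 × 0.07902 = 2.020 + 0.1336 = 2.154 mg/L.
DO = C_s − D = 8.04 − 2.154 = 5.886 mg/L.

DO ≈ 5.89 mg/L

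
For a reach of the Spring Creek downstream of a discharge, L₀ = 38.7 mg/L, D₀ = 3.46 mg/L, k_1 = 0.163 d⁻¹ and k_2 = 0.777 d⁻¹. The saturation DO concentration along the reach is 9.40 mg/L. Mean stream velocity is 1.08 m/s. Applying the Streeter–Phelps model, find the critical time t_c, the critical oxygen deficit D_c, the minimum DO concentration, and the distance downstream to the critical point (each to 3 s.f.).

At the critical point dD/dt = 0, so k_1 L₀ e^(−k_1 t) = k_2 D. Substituting D(t) from the Streeter–Phelps equation and solving for t gives
t_c = ln[(k_2/k_1)(1 − D₀(k_2−k_1)/(k_1 L₀))] / (k_2−k_1).
Here k_2−k_1 = 0.6140 d⁻¹ and 1 − D₀(k_2−k_1)/(k_1 L₀) = 1 − 3.46×0.6140/(0.163×38.7) = 0.6632, so
t_c = ln(4.767 × 0.6632) / 0.6140 = 1.151 / 0.6140 = 1.875 d.
D_c = (k_1/k_2) L₀ e^(−k_1 t_c) = (0.163/0.777) × 38.7 × e^(−0.163×1.875) = 0.2098 × 38.7 × 0.7367 = 5.981 mg/L.
Minimum DO = C_s − D_c = 9.40 − 5.981 = 3.419 mg/L.
x_c = v t_c = 1.08 m/s × 1.875 d × 86400 s/d = 174900 m ≈ 175 km.

t_c ≈ 1.87 d; D_c ≈ 5.98 mg/L; min DO ≈ 3.42 mg/L; x_c ≈ 175 km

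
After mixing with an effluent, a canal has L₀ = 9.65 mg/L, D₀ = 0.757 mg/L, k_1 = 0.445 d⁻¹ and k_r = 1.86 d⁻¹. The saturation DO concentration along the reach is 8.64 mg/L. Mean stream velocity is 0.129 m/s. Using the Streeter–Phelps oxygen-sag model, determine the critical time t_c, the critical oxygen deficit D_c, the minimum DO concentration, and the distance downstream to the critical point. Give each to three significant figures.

t_c ≈ 0.808 d; D_c ≈ 1.61 mg/L; min DO ≈ 7.03 mg/L; x_c ≈ 9.01 km

t_c = [1/(k_r−k_1)] ln[(k_r/k_1)(1 − D₀(k_r−k_1)/(k_1 L₀))]
= [1/(1.86−0.445)] ln[(1.86/0.445)(1 − 0.757×1.415/(0.445×9.65))]
= (1/1.415) ln[4.180 × 0.7506] = 0.7067 × ln(3.137) = 0.7067 × 1.143 = 0.8080 d.
D_c = (k_1/k_r) L₀ e^(−k_1 t_c) = (0.445/1.86) × 9.65 × e^(−0.445×0.8080) = 0.2392 × 9.65 × 0.6980 = 1.611 mg/L.
Minimum DO = C_s − D_c = 8.64 − 1.611 = 7.029 mg/L.
x_c = v t_c = 0.129 m/s × 0.8080 d × 86400 s/d = 9006 m ≈ 9.01 km.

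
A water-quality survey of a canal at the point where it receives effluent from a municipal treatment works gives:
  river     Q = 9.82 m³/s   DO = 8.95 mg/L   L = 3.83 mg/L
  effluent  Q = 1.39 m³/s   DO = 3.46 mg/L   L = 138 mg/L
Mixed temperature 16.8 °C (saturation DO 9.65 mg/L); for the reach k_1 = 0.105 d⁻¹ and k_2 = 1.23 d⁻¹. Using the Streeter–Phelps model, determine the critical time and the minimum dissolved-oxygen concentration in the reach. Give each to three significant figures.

t_c ≈ 1.05 d; minimum DO ≈ 8.08 mg/L

Mixed DO = (9.82×8.95 + 1.39×3.46)/(9.82+1.39) = 92.70/11.21 = 8.269 mg/L.
Mixed L₀ = (9.82×3.83 + 1.39×138)/(11.21) = 229.4/11.21 = 20.47 mg/L.
Initial deficit D₀ = C_s − DO₀ = 9.65 − 8.269 = 1.381 mg/L.
t_c = (1/1.125) ln[(1.23/0.105)(1 − 1.381×1.125/(0.105×20.47))] = 0.8889 × ln(3.247) = 1.047 d.
D_c = (0.105/1.23) × 20.47 × e^(−0.105×1.047) = 0.08537 × 20.47 × 0.8959 = 1.565 mg/L.
Minimum DO = 9.65 − 1.565 = 8.085 mg/L.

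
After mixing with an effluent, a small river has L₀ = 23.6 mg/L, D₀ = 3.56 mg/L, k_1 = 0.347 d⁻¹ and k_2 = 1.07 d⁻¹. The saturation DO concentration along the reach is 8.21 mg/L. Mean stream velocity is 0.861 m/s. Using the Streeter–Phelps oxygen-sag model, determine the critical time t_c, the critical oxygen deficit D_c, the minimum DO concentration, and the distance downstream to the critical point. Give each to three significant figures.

t_c ≈ 1.04 d; D_c ≈ 5.34 mg/L; min DO ≈ 2.87 mg/L; x_c ≈ 77.0 km

With k_2/k_1 = 3.084 and 1 − D₀(k_2−k_1)/(k_1 L₀) = 0.6857,
t_c = ln(3.084 × 0.6857) / (1.07 − 0.347) = ln(2.114) / 0.7230 = 0.7488/0.7230 = 1.036 d.
D_c = (k_1/k_2) L₀ e^(−k_1 t_c) = (0.347/1.07) × 23.6 × e^(−0.347×1.036) = 0.3243 × 23.6 × 0.6981 = 5.343 mg/L.
Minimum DO = C_s − D_c = 8.21 − 5.343 = 2.867 mg/L.
x_c = v t_c = 0.861 m/s × 1.036 d × 86400 s/d = 77040 m ≈ 77.0 km.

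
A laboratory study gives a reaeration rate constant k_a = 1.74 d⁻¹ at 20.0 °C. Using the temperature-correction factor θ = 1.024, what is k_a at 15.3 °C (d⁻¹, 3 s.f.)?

k_a ≈ 1.56 d⁻¹

k_a(T₂) = k_a(T₁) · θ^(T₂−T₁) = 1.74 × 1.024^(15.3−20.0)
= 1.74 × 1.024^-4.70 = 1.74 × 0.8945 = 1.556 d⁻¹.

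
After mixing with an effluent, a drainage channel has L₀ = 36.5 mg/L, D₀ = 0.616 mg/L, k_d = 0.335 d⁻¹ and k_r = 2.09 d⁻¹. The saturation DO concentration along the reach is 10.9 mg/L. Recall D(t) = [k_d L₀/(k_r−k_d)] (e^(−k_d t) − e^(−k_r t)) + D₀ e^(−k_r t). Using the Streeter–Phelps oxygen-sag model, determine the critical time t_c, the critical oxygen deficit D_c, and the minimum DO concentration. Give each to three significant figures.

t_c = [1/(k_r−k_d)] ln[(k_r/k_d)(1 − D₀(k_r−k_d)/(k_d L₀))]
= [1/(2.09−0.335)] ln[(2.09/0.335)(1 − 0.616×1.755/(0.335×36.5))]
= (1/1.755) ln[6.239 × 0.9116] = 0.5698 × ln(5.687) = 0.5698 × 1.738 = 0.9904 d.
L(t_c) = L₀ e^(−k_d t_c) = 36.5 × 0.7176 = 26.19 mg/L, and at the critical point k_r D_c = k_d L, so D_c = (0.335/2.09) × 26.19 = 4.198 mg/L.
Minimum DO = C_s − D_c = 10.9 − 4.198 = 6.702 mg/L.

t_c ≈ 0.990 d; D_c ≈ 4.20 mg/L; min DO ≈ 6.70 mg/L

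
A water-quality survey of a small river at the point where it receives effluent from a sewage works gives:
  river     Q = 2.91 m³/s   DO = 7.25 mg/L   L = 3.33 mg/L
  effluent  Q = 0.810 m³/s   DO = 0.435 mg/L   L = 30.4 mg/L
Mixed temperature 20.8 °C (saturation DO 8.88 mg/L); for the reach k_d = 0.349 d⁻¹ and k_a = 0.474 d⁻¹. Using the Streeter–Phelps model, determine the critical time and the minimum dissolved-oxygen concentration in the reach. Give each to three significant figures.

t_c ≈ 1.42 d; minimum DO ≈ 4.74 mg/L

Mixed DO = (2.91×7.25 + 0.810×0.435)/(2.91+0.810) = 21.45/3.720 = 5.766 mg/L.
Mixed L₀ = (2.91×3.33 + 0.810×30.4)/(3.720) = 34.31/3.720 = 9.224 mg/L.
Initial deficit D₀ = C_s − DO₀ = 8.88 − 5.766 = 3.114 mg/L.
t_c = (1/0.1250) ln[(0.474/0.349)(1 − 3.114×0.1250/(0.349×9.224))] = 8.000 × ln(1.194) = 1.418 d.
D_c = (0.349/0.474) × 9.224 × e^(−0.349×1.418) = 0.7363 × 9.224 × 0.6096 = 4.140 mg/L.
Minimum DO = 8.88 − 4.140 = 4.740 mg/L.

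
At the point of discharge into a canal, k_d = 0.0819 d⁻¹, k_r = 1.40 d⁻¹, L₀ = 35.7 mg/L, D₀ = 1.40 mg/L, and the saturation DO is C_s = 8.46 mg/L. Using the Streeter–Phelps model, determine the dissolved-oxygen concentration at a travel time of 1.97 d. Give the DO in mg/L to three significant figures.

DO ≈ 6.62 mg/L

k_d L₀/(k_r−k_d) = 0.0819×35.7/(1.40−0.0819) = 2.924/1.318 = 2.218 mg/L.
e^(−k_d t) = e^(−0.0819×1.970) = 0.8510; e^(−k_r t) = e^(−1.40×1.970) = 0.06342.
D = 2.218 × (0.8510 − 0.06342) + 1.40 × 0.06342 = 1.747 + 0.08879 = 1.836 mg/L.
DO = C_s − D = 8.46 − 1.836 = 6.624 mg/L.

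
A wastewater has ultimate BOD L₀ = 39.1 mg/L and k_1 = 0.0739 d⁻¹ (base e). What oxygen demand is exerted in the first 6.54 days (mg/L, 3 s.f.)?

y ≈ 15.0 mg/L

y_t = L₀(1 − e^(−k_1 t)) = 39.1 × (1 − e^(−0.0739×6.54))
= 39.1 × (1 − 0.6167) = 39.1 × 0.3833 = 14.99 mg/L.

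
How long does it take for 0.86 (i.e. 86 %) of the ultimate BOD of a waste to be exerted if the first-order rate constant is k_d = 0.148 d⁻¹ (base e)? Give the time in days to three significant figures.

t ≈ 13.3 d

y/L₀ = 1 − e^(−k_d t) = 0.86 ⇒ e^(−k_d t) = 0.140
t = −ln(0.140) / 0.148 = 1.966 / 0.148 = 13.28 d.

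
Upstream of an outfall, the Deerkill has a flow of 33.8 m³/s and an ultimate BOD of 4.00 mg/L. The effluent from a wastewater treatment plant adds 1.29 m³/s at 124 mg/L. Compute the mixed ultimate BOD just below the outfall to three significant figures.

8.41 mg/L

Flow-weighted mixing: C = (Q_r C_r + Q_w C_w)/(Q_r + Q_w)
= (33.8×4.00 + 1.29×124)/(33.8 + 1.29) = 295.2/35.09 = 8.412 mg/L.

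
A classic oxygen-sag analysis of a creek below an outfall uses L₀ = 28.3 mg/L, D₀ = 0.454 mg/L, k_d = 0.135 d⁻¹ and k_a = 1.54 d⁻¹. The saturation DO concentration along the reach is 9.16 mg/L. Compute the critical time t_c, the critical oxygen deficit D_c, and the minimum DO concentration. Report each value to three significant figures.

t_c ≈ 1.60 d; D_c ≈ 2.00 mg/L; min DO ≈ 7.16 mg/L

With k_a/k_d = 11.41 and 1 − D₀(k_a−k_d)/(k_d L₀) = 0.8330,
t_c = ln(11.41 × 0.8330) / (1.54 − 0.135) = ln(9.503) / 1.405 = 2.252/1.405 = 1.603 d.
D_c = (k_d/k_a) L₀ e^(−k_d t_c) = (0.135/1.54) × 28.3 × e^(−0.135×1.603) = 0.08766 × 28.3 × 0.8055 = 1.998 mg/L.
Minimum DO = C_s − D_c = 9.16 − 1.998 = 7.162 mg/L.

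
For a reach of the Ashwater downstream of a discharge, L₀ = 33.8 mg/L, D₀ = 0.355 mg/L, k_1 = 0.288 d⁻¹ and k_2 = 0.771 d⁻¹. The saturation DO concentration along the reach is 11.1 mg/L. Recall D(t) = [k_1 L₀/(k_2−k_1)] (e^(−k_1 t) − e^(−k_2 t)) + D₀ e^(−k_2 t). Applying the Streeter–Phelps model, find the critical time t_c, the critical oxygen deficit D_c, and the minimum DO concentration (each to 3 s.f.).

t_c ≈ 2.00 d; D_c ≈ 7.09 mg/L; min DO ≈ 4.01 mg/L

At the critical point dD/dt = 0, so k_1 L₀ e^(−k_1 t) = k_2 D. Substituting D(t) from the Streeter–Phelps equation and solving for t gives
t_c = ln[(k_2/k_1)(1 − D₀(k_2−k_1)/(k_1 L₀))] / (k_2−k_1).
Here k_2−k_1 = 0.4830 d⁻¹ and 1 − D₀(k_2−k_1)/(k_1 L₀) = 1 − 0.355×0.4830/(0.288×33.8) = 0.9824, so
t_c = ln(2.677 × 0.9824) / 0.4830 = 0.9670 / 0.4830 = 2.002 d.
D_c = (k_1/k_2) L₀ e^(−k_1 t_c) = (0.288/0.771) × 33.8 × e^(−0.288×2.002) = 0.3735 × 33.8 × 0.5618 = 7.093 mg/L.
Minimum DO = C_s − D_c = 11.1 − 7.093 = 4.007 mg/L.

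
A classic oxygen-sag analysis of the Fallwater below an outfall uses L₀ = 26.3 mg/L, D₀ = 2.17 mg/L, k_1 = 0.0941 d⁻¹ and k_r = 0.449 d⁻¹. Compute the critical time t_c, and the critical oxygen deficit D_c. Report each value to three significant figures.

t_c ≈ 3.35 d; D_c ≈ 4.02 mg/L

With k_r/k_1 = 4.772 and 1 − D₀(k_r−k_1)/(k_1 L₀) = 0.6888,
t_c = ln(4.772 × 0.6888) / (0.449 − 0.0941) = ln(3.287) / 0.3549 = 1.190/0.3549 = 3.353 d.
D_c = (k_1/k_r) L₀ e^(−k_1 t_c) = (0.0941/0.449) × 26.3 × e^(−0.0941×3.353) = 0.2096 × 26.3 × 0.7294 = 4.021 mg/L.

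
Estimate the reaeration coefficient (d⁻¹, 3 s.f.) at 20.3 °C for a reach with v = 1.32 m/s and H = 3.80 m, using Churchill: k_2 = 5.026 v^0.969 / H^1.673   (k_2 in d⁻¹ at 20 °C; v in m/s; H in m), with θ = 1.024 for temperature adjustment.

k_2(20) = 5.026 × 1.32^0.969 / 3.80^1.673 = 5.026 × 1.309 / 9.332 = 0.7048 d⁻¹.
k_2(20.3) = 0.7048 × 1.024^(20.3−20) = 0.7048 × 1.007 = 0.7099 d⁻¹.

k_2 ≈ 0.710 d⁻¹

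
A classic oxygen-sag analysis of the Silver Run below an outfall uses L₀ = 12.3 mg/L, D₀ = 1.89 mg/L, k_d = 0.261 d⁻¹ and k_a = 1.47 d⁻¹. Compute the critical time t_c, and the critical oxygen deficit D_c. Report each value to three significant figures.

t_c ≈ 0.401 d; D_c ≈ 1.97 mg/L

t_c = [1/(k_a−k_d)] ln[(k_a/k_d)(1 − D₀(k_a−k_d)/(k_d L₀))]
= [1/(1.47−0.261)] ln[(1.47/0.261)(1 − 1.89×1.209/(0.261×12.3))]
= (1/1.209) ln[5.632 × 0.2882] = 0.8271 × ln(1.623) = 0.8271 × 0.4845 = 0.4007 d.
L(t_c) = L₀ e^(−k_d t_c) = 12.3 × 0.9007 = 11.08 mg/L, and at the critical point k_a D_c = k_d L, so D_c = (0.261/1.47) × 11.08 = 1.967 mg/L.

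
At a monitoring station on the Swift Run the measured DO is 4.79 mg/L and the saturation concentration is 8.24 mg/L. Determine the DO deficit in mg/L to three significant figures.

D = C_s − C = 8.24 − 4.79 = 3.45 mg/L.

D ≈ 3.45 mg/L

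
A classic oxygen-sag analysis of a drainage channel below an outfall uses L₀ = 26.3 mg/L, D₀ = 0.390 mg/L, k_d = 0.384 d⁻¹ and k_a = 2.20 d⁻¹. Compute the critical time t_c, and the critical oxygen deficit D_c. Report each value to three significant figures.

t_c ≈ 0.921 d; D_c ≈ 3.22 mg/L

t_c = [1/(k_a−k_d)] ln[(k_a/k_d)(1 − D₀(k_a−k_d)/(k_d L₀))]
= [1/(2.20−0.384)] ln[(2.20/0.384)(1 − 0.390×1.816/(0.384×26.3))]
= (1/1.816) ln[5.729 × 0.9299] = 0.5507 × ln(5.327) = 0.5507 × 1.673 = 0.9212 d.
L(t_c) = L₀ e^(−k_d t_c) = 26.3 × 0.7021 = 18.46 mg/L, and at the critical point k_a D_c = k_d L, so D_c = (0.384/2.20) × 18.46 = 3.223 mg/L.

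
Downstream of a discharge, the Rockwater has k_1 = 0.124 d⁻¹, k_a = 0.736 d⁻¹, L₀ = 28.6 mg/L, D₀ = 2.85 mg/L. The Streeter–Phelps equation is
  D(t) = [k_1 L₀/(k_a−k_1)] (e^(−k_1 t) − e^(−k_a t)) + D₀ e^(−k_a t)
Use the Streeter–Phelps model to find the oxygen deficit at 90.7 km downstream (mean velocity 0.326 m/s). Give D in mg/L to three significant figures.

Travel time t = x/v = 90.7 km / (0.326 m/s) = 90700 m / 0.326 m/s = 278200 s = 3.220 d.
k_1 L₀/(k_a−k_1) = 0.124×28.6/(0.736−0.124) = 3.546/0.6120 = 5.795 mg/L.
e^(−k_1 t) = e^(−0.124×3.220) = 0.6708; e^(−k_a t) = e^(−0.736×3.220) = 0.09348.
D = 5.795 × (0.6708 − 0.09348) + 2.85 × 0.09348 = 3.345 + 0.2664 = 3.612 mg/L.

D ≈ 3.61 mg/L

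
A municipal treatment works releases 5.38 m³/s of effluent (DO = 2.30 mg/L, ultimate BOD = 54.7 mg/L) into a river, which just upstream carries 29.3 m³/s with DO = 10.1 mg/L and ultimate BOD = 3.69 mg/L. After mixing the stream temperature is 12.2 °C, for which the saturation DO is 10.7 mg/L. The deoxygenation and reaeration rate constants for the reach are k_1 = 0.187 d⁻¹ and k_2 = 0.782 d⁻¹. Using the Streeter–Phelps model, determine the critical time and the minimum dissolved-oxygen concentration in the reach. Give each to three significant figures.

t_c ≈ 1.25 d; minimum DO ≈ 8.50 mg/L

Mixed DO = (29.3×10.1 + 5.38×2.30)/(29.3+5.38) = 308.3/34.68 = 8.890 mg/L.
Mixed L₀ = (29.3×3.69 + 5.38×54.7)/(34.68) = 402.4/34.68 = 11.60 mg/L.
Initial deficit D₀ = C_s − DO₀ = 10.7 − 8.890 = 1.810 mg/L.
t_c = (1/0.5950) ln[(0.782/0.187)(1 − 1.810×0.5950/(0.187×11.60))] = 1.681 × ln(2.106) = 1.252 d.
D_c = (0.187/0.782) × 11.60 × e^(−0.187×1.252) = 0.2391 × 11.60 × 0.7913 = 2.196 mg/L.
Minimum DO = 10.7 − 2.196 = 8.504 mg/L.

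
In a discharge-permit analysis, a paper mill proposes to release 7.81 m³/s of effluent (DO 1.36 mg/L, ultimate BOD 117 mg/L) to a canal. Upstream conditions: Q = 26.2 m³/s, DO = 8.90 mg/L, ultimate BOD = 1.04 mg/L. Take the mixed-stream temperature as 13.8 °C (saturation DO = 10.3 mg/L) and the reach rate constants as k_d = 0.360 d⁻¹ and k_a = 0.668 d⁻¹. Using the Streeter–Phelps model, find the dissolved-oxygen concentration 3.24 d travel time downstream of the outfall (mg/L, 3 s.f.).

DO ≈ 3.58 mg/L

Mixed DO = (26.2×8.90 + 7.81×1.36)/(26.2+7.81) = 243.8/34.01 = 7.169 mg/L.
Mixed L₀ = (26.2×1.04 + 7.81×117)/(34.01) = 941.0/34.01 = 27.67 mg/L.
Initial deficit D₀ = C_s − DO₀ = 10.3 − 7.169 = 3.131 mg/L.
D(3.24) = [0.360×27.67/(0.668−0.360)](e^(−0.360×3.24) − e^(−0.668×3.24)) + 3.131 e^(−0.668×3.24)
= 32.34 × (0.3115 − 0.1148) + 3.131 × 0.1148 = 6.720 mg/L.
DO = 10.3 − 6.720 = 3.580 mg/L.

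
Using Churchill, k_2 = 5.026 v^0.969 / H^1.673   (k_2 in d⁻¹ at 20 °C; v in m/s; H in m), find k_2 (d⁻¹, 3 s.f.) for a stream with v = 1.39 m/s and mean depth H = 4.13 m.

k_2 ≈ 0.645 d⁻¹

k_2 = 5.026 × 1.39^0.969 / 4.13^1.673 = 5.026 × 1.376 / 10.73 = 0.6446 d⁻¹.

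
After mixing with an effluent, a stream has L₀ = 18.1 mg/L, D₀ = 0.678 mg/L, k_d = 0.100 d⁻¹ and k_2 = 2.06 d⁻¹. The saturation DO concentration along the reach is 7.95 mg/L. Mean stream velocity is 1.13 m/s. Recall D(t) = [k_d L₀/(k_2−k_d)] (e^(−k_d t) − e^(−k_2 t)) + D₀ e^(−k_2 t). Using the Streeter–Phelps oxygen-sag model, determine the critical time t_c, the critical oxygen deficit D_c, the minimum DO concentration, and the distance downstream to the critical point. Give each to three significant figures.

With k_2/k_d = 20.60 and 1 − D₀(k_2−k_d)/(k_d L₀) = 0.2658,
t_c = ln(20.60 × 0.2658) / (2.06 − 0.100) = ln(5.476) / 1.960 = 1.700/1.960 = 0.8675 d.
D_c = (k_d/k_2) L₀ e^(−k_d t_c) = (0.100/2.06) × 18.1 × e^(−0.100×0.8675) = 0.04854 × 18.1 × 0.9169 = 0.8056 mg/L.
Minimum DO = C_s − D_c = 7.95 − 0.8056 = 7.144 mg/L.
x_c = v t_c = 1.13 m/s × 0.8675 d × 86400 s/d = 84700 m ≈ 84.7 km.

t_c ≈ 0.868 d; D_c ≈ 0.806 mg/L; min DO ≈ 7.14 mg/L; x_c ≈ 84.7 km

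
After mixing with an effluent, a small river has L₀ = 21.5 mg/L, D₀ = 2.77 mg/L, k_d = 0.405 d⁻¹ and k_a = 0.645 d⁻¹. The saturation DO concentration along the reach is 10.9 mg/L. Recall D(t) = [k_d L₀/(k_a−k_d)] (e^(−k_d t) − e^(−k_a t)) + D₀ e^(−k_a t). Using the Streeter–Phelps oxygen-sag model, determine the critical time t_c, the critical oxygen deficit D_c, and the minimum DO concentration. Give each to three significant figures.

t_c ≈ 1.61 d; D_c ≈ 7.04 mg/L; min DO ≈ 3.86 mg/L

With k_a/k_d = 1.593 and 1 − D₀(k_a−k_d)/(k_d L₀) = 0.9237,
t_c = ln(1.593 × 0.9237) / (0.645 − 0.405) = ln(1.471) / 0.2400 = 0.3859/0.2400 = 1.608 d.
D_c = (k_d/k_a) L₀ e^(−k_d t_c) = (0.405/0.645) × 21.5 × e^(−0.405×1.608) = 0.6279 × 21.5 × 0.5214 = 7.039 mg/L.
Minimum DO = C_s − D_c = 10.9 − 7.039 = 3.861 mg/L.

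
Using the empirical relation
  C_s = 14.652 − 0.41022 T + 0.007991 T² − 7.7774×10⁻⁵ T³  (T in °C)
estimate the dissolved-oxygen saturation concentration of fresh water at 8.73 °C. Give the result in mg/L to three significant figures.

C_s ≈ 11.6 mg/L

C_s = 14.652 − 0.41022×8.73 + 0.007991×8.73² − 7.7774×10⁻⁵×8.73³ = 11.63 mg/L.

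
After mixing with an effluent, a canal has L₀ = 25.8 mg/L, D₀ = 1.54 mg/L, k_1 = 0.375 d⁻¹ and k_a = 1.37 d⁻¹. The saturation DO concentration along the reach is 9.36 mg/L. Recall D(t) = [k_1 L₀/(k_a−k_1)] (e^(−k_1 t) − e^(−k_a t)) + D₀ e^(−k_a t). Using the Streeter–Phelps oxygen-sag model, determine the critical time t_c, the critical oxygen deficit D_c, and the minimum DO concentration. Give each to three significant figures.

t_c = [1/(k_a−k_1)] ln[(k_a/k_1)(1 − D₀(k_a−k_1)/(k_1 L₀))]
= [1/(1.37−0.375)] ln[(1.37/0.375)(1 − 1.54×0.9950/(0.375×25.8))]
= (1/0.9950) ln[3.653 × 0.8416] = 1.005 × ln(3.075) = 1.005 × 1.123 = 1.129 d.
D_c = (k_1/k_a) L₀ e^(−k_1 t_c) = (0.375/1.37) × 25.8 × e^(−0.375×1.129) = 0.2737 × 25.8 × 0.6549 = 4.625 mg/L.
Minimum DO = C_s − D_c = 9.36 − 4.625 = 4.735 mg/L.

t_c ≈ 1.13 d; D_c ≈ 4.62 mg/L; min DO ≈ 4.74 mg/L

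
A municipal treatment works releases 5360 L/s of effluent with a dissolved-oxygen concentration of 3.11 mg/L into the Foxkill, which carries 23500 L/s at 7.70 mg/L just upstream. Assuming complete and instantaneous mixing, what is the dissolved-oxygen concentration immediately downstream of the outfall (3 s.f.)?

6.85 mg/L

Flow-weighted mixing: C = (Q_r C_r + Q_w C_w)/(Q_r + Q_w)
= (23500×7.70 + 5360×3.11)/(23500 + 5360) = 197600/28860 = 6.848 mg/L.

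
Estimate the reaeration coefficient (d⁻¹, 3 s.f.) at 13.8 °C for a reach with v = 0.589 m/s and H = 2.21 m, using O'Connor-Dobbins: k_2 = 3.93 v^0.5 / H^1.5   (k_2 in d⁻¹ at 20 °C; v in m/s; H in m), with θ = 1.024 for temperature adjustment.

k_2 ≈ 0.793 d⁻¹

k_2(20) = 3.93 × 0.589^0.5 / 2.21^1.5 = 3.93 × 0.7675 / 3.285 = 0.9180 d⁻¹.
k_2(13.8) = 0.9180 × 1.024^(13.8−20) = 0.9180 × 0.8633 = 0.7925 d⁻¹.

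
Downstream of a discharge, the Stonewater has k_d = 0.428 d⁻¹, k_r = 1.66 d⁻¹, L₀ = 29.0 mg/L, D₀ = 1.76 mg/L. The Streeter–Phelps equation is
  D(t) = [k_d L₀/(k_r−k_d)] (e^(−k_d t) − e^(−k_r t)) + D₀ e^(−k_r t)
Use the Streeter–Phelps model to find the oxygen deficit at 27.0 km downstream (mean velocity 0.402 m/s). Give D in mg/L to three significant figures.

Travel time t = x/v = 27.0 km / (0.402 m/s) = 27000 m / 0.402 m/s = 67160 s = 0.7774 d.
k_d L₀/(k_r−k_d) = 0.428×29.0/(1.66−0.428) = 12.41/1.232 = 10.07 mg/L.
e^(−k_d t) = e^(−0.428×0.7774) = 0.7170; e^(−k_r t) = e^(−1.66×0.7774) = 0.2752.
D = 10.07 × (0.7170 − 0.2752) + 1.76 × 0.2752 = 4.451 + 0.4843 = 4.935 mg/L.

D ≈ 4.94 mg/L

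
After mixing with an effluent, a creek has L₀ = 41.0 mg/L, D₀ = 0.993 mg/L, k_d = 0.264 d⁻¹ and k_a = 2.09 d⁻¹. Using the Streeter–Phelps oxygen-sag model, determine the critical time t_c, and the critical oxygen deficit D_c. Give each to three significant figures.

t_c ≈ 1.03 d; D_c ≈ 3.94 mg/L

t_c = [1/(k_a−k_d)] ln[(k_a/k_d)(1 − D₀(k_a−k_d)/(k_d L₀))]
= [1/(2.09−0.264)] ln[(2.09/0.264)(1 − 0.993×1.826/(0.264×41.0))]
= (1/1.826) ln[7.917 × 0.8325] = 0.5476 × ln(6.590) = 0.5476 × 1.886 = 1.033 d.
D_c = (k_d/k_a) L₀ e^(−k_d t_c) = (0.264/2.09) × 41.0 × e^(−0.264×1.033) = 0.1263 × 41.0 × 0.7614 = 3.943 mg/L.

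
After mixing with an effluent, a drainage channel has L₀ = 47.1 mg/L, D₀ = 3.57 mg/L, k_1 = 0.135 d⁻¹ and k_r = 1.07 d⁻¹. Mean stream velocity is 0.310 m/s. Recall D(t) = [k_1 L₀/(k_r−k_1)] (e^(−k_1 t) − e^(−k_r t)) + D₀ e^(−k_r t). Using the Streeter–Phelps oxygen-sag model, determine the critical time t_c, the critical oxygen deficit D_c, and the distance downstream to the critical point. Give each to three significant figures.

At the critical point dD/dt = 0, so k_1 L₀ e^(−k_1 t) = k_r D. Substituting D(t) from the Streeter–Phelps equation and solving for t gives
t_c = ln[(k_r/k_1)(1 − D₀(k_r−k_1)/(k_1 L₀))] / (k_r−k_1).
Here k_r−k_1 = 0.9350 d⁻¹ and 1 − D₀(k_r−k_1)/(k_1 L₀) = 1 − 3.57×0.9350/(0.135×47.1) = 0.4750, so
t_c = ln(7.926 × 0.4750) / 0.9350 = 1.326 / 0.9350 = 1.418 d.
L(t_c) = L₀ e^(−k_1 t_c) = 47.1 × 0.8258 = 38.89 mg/L, and at the critical point k_r D_c = k_1 L, so D_c = (0.135/1.07) × 38.89 = 4.907 mg/L.
x_c = v t_c = 0.310 m/s × 1.418 d × 86400 s/d = 37980 m ≈ 38.0 km.

t_c ≈ 1.42 d; D_c ≈ 4.91 mg/L; x_c ≈ 38.0 km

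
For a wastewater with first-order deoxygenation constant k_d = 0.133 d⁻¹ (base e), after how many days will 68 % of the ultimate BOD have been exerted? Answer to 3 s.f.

t ≈ 8.57 d

y/L₀ = 1 − e^(−k_d t) = 0.68 ⇒ e^(−k_d t) = 0.320
t = −ln(0.320) / 0.133 = 1.139 / 0.133 = 8.567 d.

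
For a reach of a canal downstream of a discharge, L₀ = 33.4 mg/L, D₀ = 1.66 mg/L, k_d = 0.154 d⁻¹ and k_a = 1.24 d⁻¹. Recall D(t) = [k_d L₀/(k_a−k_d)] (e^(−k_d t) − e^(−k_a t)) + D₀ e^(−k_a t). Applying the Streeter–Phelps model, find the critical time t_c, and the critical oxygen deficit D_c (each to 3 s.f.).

t_c ≈ 1.52 d; D_c ≈ 3.28 mg/L

t_c = [1/(k_a−k_d)] ln[(k_a/k_d)(1 − D₀(k_a−k_d)/(k_d L₀))]
= [1/(1.24−0.154)] ln[(1.24/0.154)(1 − 1.66×1.086/(0.154×33.4))]
= (1/1.086) ln[8.052 × 0.6495] = 0.9208 × ln(5.230) = 0.9208 × 1.654 = 1.523 d.
L(t_c) = L₀ e^(−k_d t_c) = 33.4 × 0.7909 = 26.42 mg/L, and at the critical point k_a D_c = k_d L, so D_c = (0.154/1.24) × 26.42 = 3.281 mg/L.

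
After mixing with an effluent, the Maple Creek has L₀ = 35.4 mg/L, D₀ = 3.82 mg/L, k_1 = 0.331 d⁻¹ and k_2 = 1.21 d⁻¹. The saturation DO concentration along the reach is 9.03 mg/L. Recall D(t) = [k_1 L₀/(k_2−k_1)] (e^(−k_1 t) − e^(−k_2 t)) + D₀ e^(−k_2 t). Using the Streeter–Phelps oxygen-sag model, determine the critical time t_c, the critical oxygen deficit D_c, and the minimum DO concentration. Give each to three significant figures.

At the critical point dD/dt = 0, so k_1 L₀ e^(−k_1 t) = k_2 D. Substituting D(t) from the Streeter–Phelps equation and solving for t gives
t_c = ln[(k_2/k_1)(1 − D₀(k_2−k_1)/(k_1 L₀))] / (k_2−k_1).
Here k_2−k_1 = 0.8790 d⁻¹ and 1 − D₀(k_2−k_1)/(k_1 L₀) = 1 − 3.82×0.8790/(0.331×35.4) = 0.7134, so
t_c = ln(3.656 × 0.7134) / 0.8790 = 0.9586 / 0.8790 = 1.091 d.
D_c = (k_1/k_2) L₀ e^(−k_1 t_c) = (0.331/1.21) × 35.4 × e^(−0.331×1.091) = 0.2736 × 35.4 × 0.6970 = 6.750 mg/L.
Minimum DO = C_s − D_c = 9.03 − 6.750 = 2.280 mg/L.

t_c ≈ 1.09 d; D_c ≈ 6.75 mg/L; min DO ≈ 2.28 mg/L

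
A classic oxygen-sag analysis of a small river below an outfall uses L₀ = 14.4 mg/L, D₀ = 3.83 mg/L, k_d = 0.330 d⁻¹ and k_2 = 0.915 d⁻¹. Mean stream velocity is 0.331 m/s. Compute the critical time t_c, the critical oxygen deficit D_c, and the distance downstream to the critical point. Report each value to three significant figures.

t_c = [1/(k_2−k_d)] ln[(k_2/k_d)(1 − D₀(k_2−k_d)/(k_d L₀))]
= [1/(0.915−0.330)] ln[(0.915/0.330)(1 − 3.83×0.5850/(0.330×14.4))]
= (1/0.5850) ln[2.773 × 0.5285] = 1.709 × ln(1.465) = 1.709 × 0.3821 = 0.6532 d.
D_c = (k_d/k_2) L₀ e^(−k_d t_c) = (0.330/0.915) × 14.4 × e^(−0.330×0.6532) = 0.3607 × 14.4 × 0.8061 = 4.186 mg/L.
x_c = v t_c = 0.331 m/s × 0.6532 d × 86400 s/d = 18680 m ≈ 18.7 km.

t_c ≈ 0.653 d; D_c ≈ 4.19 mg/L; x_c ≈ 18.7 km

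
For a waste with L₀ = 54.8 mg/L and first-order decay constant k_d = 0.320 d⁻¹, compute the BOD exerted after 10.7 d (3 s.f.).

y ≈ 53.0 mg/L

y_t = L₀(1 − e^(−k_d t)) = 54.8 × (1 − e^(−0.320×10.7))
= 54.8 × (1 − 0.03258) = 54.8 × 0.9674 = 53.01 mg/L.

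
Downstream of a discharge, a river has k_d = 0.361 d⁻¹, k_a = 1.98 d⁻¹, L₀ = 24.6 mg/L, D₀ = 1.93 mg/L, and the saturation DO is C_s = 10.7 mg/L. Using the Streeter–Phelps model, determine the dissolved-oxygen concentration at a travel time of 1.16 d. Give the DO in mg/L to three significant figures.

DO ≈ 7.45 mg/L

k_d L₀/(k_a−k_d) = 0.361×24.6/(1.98−0.361) = 8.881/1.619 = 5.485 mg/L.
e^(−k_d t) = e^(−0.361×1.160) = 0.6579; e^(−k_a t) = e^(−1.98×1.160) = 0.1006.
D = 5.485 × (0.6579 − 0.1006) + 1.93 × 0.1006 = 3.057 + 0.1941 = 3.251 mg/L.
DO = C_s − D = 10.7 − 3.251 = 7.449 mg/L.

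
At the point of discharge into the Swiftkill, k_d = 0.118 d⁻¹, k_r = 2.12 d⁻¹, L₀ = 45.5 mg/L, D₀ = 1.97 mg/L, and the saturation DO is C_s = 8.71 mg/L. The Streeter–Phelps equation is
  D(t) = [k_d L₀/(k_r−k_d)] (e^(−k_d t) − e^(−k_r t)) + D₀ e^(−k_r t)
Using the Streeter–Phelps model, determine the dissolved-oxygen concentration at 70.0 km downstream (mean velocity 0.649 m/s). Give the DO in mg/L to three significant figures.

DO ≈ 6.45 mg/L

Travel time t = x/v = 70.0 km / (0.649 m/s) = 70000 m / 0.649 m/s = 107900 s = 1.248 d.
k_d L₀/(k_r−k_d) = 0.118×45.5/(2.12−0.118) = 5.369/2.002 = 2.682 mg/L.
e^(−k_d t) = e^(−0.118×1.248) = 0.8630; e^(−k_r t) = e^(−2.12×1.248) = 0.07090.
D = 2.682 × (0.8630 − 0.07090) + 1.97 × 0.07090 = 2.124 + 0.1397 = 2.264 mg/L.
DO = C_s − D = 8.71 − 2.264 = 6.446 mg/L.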